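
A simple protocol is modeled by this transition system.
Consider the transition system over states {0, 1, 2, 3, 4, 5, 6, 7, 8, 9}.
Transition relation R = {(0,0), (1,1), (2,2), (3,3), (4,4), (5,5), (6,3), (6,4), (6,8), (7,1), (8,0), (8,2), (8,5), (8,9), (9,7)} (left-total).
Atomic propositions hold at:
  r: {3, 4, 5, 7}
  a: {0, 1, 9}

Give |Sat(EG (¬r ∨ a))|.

5

Sat(¬r) = {0, 1, 2, 6, 8, 9}
Sat(¬r ∨ a) = {0, 1, 2, 6, 8, 9}
EG (¬r ∨ a): greatest fixpoint, start Z0 = {0, 1, 2, 6, 8, 9}, keep only states in Sat with some successor in Z. Z1 = {0, 1, 2, 6, 8}; fixed.
Sat(EG (¬r ∨ a)) = {0, 1, 2, 6, 8}
|Sat(EG (¬r ∨ a))| = |{0, 1, 2, 6, 8}| = 5.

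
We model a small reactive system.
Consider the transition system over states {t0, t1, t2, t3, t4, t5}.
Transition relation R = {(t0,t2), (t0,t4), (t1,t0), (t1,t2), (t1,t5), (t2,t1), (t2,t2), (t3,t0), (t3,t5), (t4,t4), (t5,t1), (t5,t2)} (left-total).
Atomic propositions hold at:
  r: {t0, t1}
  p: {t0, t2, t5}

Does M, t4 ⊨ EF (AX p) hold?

Sat(AX p) = {s : every successor in {t0, t2, t5}} = {t1, t3}
EF (AX p): least fixpoint, start Z0 = {t1, t3}, add states with some successor in Z. Z1 = {t1, t2, t3, t5}; Z2 = {t0, t1, t2, t3, t5}; fixed.
Sat(EF (AX p)) = {t0, t1, t2, t3, t5}
t4 ∉ Sat(EF (AX p)) = {t0, t1, t2, t3, t5}, so the formula does not hold at t4.

No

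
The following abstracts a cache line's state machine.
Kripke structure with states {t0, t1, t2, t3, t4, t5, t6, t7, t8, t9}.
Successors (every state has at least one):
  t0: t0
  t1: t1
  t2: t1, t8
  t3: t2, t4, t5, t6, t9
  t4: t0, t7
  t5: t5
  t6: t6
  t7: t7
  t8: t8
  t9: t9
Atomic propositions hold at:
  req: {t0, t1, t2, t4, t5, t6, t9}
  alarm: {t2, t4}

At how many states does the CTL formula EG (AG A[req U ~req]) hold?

Sat(~req) = {t3, t7, t8}
A[req U ~req]: least fixpoint, start Z0 = Sat(~req) = {t3, t7, t8}, add states in Sat(req) with every successor in Z. Already a fixed point.
Sat(A[req U ~req]) = {t3, t7, t8}
AG A[req U ~req]: greatest fixpoint, start Z0 = {t3, t7, t8}, keep only states in Sat with every successor in Z. Z1 = {t7, t8}; fixed.
Sat(AG A[req U ~req]) = {t7, t8}
EG (AG A[req U ~req]): greatest fixpoint, start Z0 = {t7, t8}, keep only states in Sat with some successor in Z. Already a fixed point.
Sat(EG (AG A[req U ~req])) = {t7, t8}
|Sat(EG (AG A[req U ~req]))| = |{t7, t8}| = 2.

2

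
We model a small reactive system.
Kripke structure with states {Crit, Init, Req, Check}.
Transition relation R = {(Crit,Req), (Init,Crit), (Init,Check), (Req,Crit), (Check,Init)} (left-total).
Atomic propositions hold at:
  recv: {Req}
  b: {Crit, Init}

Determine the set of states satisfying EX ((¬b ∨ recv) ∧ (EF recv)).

{Crit, Init}

Sat(¬b) = {Req, Check}
Sat(¬b ∨ recv) = {Req, Check}
EF recv: least fixpoint, start Z0 = {Req}, add states with some successor in Z. Z1 = {Crit, Req}; Z2 = {Crit, Init, Req}; Z3 = {Crit, Init, Req, Check}; fixed.
Sat(EF recv) = {Crit, Init, Req, Check}
Sat((¬b ∨ recv) ∧ (EF recv)) = {Req, Check}
Sat(EX ((¬b ∨ recv) ∧ (EF recv))) = {s : some successor in {Req, Check}} = {Crit, Init}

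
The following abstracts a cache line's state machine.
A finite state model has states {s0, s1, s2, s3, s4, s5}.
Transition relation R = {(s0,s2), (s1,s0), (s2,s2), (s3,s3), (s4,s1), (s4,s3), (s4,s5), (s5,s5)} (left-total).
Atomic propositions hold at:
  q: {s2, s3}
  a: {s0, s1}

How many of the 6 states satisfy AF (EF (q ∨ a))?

5

Sat(q ∨ a) = {s0, s1, s2, s3}
EF (q ∨ a): least fixpoint, start Z0 = {s0, s1, s2, s3}, add states with some successor in Z. Z1 = {s0, s1, s2, s3, s4}; fixed.
Sat(EF (q ∨ a)) = {s0, s1, s2, s3, s4}
AF (EF (q ∨ a)): least fixpoint, start Z0 = {s0, s1, s2, s3, s4}, add states with every successor in Z. Already a fixed point.
Sat(AF (EF (q ∨ a))) = {s0, s1, s2, s3, s4}
|Sat(AF (EF (q ∨ a)))| = |{s0, s1, s2, s3, s4}| = 5.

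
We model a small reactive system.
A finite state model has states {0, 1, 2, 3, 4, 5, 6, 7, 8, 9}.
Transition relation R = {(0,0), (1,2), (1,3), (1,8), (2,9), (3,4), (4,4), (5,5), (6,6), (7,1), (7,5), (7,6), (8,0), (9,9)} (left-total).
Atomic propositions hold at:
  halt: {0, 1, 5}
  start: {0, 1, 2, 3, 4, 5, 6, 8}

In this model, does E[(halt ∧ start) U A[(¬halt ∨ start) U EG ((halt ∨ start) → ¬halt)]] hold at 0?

Sat(halt ∧ start) = {0, 1, 5}
Sat(¬halt) = {2, 3, 4, 6, 7, 8, 9}
Sat(¬halt ∨ start) = {0, 1, 2, 3, 4, 5, 6, 7, 8, 9}
Sat(halt ∨ start) = {0, 1, 2, 3, 4, 5, 6, 8}
Sat((halt ∨ start) → ¬halt) = {2, 3, 4, 6, 7, 8, 9}
EG ((halt ∨ start) → ¬halt): greatest fixpoint, start Z0 = {2, 3, 4, 6, 7, 8, 9}, keep only states in Sat with some successor in Z. Z1 = {2, 3, 4, 6, 7, 9}; fixed.
Sat(EG ((halt ∨ start) → ¬halt)) = {2, 3, 4, 6, 7, 9}
A[(¬halt ∨ start) U EG ((halt ∨ start) → ¬halt)]: least fixpoint, start Z0 = Sat(EG ((halt ∨ start) → ¬halt)) = {2, 3, 4, 6, 7, 9}, add states in Sat(¬halt ∨ start) with every successor in Z. Already a fixed point.
Sat(A[(¬halt ∨ start) U EG ((halt ∨ start) → ¬halt)]) = {2, 3, 4, 6, 7, 9}
E[(halt ∧ start) U A[(¬halt ∨ start) U EG ((halt ∨ start) → ¬halt)]]: least fixpoint, start Z0 = Sat(A[(¬halt ∨ start) U EG ((halt ∨ start) → ¬halt)]) = {2, 3, 4, 6, 7, 9}, add states in Sat(halt ∧ start) with some successor in Z. Z1 = {1, 2, 3, 4, 6, 7, 9}; fixed.
Sat(E[(halt ∧ start) U A[(¬halt ∨ start) U EG ((halt ∨ start) → ¬halt)]]) = {1, 2, 3, 4, 6, 7, 9}
0 ∉ Sat(E[(halt ∧ start) U A[(¬halt ∨ start) U EG ((halt ∨ start) → ¬halt)]]) = {1, 2, 3, 4, 6, 7, 9}, so the formula does not hold at 0.

No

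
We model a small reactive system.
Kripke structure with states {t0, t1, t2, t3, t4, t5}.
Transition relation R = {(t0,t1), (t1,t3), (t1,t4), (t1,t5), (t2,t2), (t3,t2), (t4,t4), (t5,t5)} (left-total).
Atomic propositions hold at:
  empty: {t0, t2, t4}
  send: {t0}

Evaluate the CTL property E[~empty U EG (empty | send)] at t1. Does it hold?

Yes

Sat(~empty) = {t1, t3, t5}
Sat(empty | send) = {t0, t2, t4}
EG (empty | send): greatest fixpoint, start Z0 = {t0, t2, t4}, keep only states in Sat with some successor in Z. Z1 = {t2, t4}; fixed.
Sat(EG (empty | send)) = {t2, t4}
E[~empty U EG (empty | send)]: least fixpoint, start Z0 = Sat(EG (empty | send)) = {t2, t4}, add states in Sat(~empty) with some successor in Z. Z1 = {t1, t2, t3, t4}; fixed.
Sat(E[~empty U EG (empty | send)]) = {t1, t2, t3, t4}
t1 ∈ Sat(E[~empty U EG (empty | send)]) = {t1, t2, t3, t4}, so the formula holds at t1.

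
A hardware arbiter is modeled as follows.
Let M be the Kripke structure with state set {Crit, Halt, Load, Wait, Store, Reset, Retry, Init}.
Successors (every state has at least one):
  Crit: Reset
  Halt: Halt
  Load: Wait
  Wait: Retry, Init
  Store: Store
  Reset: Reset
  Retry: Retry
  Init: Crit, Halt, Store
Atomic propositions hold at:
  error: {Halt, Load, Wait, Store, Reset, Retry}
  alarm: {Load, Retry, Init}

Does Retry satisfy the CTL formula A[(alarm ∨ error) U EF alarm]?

Yes

Sat(alarm ∨ error) = {Halt, Load, Wait, Store, Reset, Retry, Init}
EF alarm: least fixpoint, start Z0 = {Load, Retry, Init}, add states with some successor in Z. Z1 = {Load, Wait, Retry, Init}; fixed.
Sat(EF alarm) = {Load, Wait, Retry, Init}
A[(alarm ∨ error) U EF alarm]: least fixpoint, start Z0 = Sat(EF alarm) = {Load, Wait, Retry, Init}, add states in Sat(alarm ∨ error) with every successor in Z. Already a fixed point.
Sat(A[(alarm ∨ error) U EF alarm]) = {Load, Wait, Retry, Init}
Retry ∈ Sat(A[(alarm ∨ error) U EF alarm]) = {Load, Wait, Retry, Init}, so the formula holds at Retry.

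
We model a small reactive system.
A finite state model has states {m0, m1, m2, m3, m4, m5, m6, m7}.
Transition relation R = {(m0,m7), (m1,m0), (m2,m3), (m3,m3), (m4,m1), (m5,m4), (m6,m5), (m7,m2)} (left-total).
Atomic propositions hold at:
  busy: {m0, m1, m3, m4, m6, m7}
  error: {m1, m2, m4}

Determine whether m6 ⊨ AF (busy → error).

Yes

Sat(busy → error) = {m1, m2, m4, m5}
AF (busy → error): least fixpoint, start Z0 = {m1, m2, m4, m5}, add states with every successor in Z. Z1 = {m1, m2, m4, m5, m6, m7}; Z2 = {m0, m1, m2, m4, m5, m6, m7}; fixed.
Sat(AF (busy → error)) = {m0, m1, m2, m4, m5, m6, m7}
m6 ∈ Sat(AF (busy → error)) = {m0, m1, m2, m4, m5, m6, m7}, so the formula holds at m6.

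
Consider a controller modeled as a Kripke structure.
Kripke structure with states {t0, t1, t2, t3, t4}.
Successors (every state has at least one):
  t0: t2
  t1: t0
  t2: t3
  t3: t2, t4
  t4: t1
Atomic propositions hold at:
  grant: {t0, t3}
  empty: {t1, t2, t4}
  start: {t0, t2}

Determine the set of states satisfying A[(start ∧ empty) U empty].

Sat(start ∧ empty) = {t2}
A[(start ∧ empty) U empty]: least fixpoint, start Z0 = Sat(empty) = {t1, t2, t4}, add states in Sat(start ∧ empty) with every successor in Z. Already a fixed point.
Sat(A[(start ∧ empty) U empty]) = {t1, t2, t4}

{t1, t2, t4}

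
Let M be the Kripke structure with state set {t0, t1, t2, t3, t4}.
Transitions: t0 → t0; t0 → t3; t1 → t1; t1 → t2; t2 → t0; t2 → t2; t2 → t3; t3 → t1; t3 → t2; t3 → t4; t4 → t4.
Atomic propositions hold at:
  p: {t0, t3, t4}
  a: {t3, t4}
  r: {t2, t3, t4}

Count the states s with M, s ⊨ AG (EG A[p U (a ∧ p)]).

Sat(a ∧ p) = {t3, t4}
A[p U (a ∧ p)]: least fixpoint, start Z0 = Sat((a ∧ p)) = {t3, t4}, add states in Sat(p) with every successor in Z. Already a fixed point.
Sat(A[p U (a ∧ p)]) = {t3, t4}
EG A[p U (a ∧ p)]: greatest fixpoint, start Z0 = {t3, t4}, keep only states in Sat with some successor in Z. Already a fixed point.
Sat(EG A[p U (a ∧ p)]) = {t3, t4}
AG (EG A[p U (a ∧ p)]): greatest fixpoint, start Z0 = {t3, t4}, keep only states in Sat with every successor in Z. Z1 = {t4}; fixed.
Sat(AG (EG A[p U (a ∧ p)])) = {t4}
|Sat(AG (EG A[p U (a ∧ p)]))| = |{t4}| = 1.

1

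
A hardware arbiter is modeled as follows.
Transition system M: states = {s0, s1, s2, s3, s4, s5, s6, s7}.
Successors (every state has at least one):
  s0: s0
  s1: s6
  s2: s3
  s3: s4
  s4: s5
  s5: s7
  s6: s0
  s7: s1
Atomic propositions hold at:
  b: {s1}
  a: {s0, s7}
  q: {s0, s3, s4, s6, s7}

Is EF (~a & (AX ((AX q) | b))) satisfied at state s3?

Yes

Sat(~a) = {s1, s2, s3, s4, s5, s6}
Sat(AX q) = {s : every successor in {s0, s3, s4, s6, s7}} = {s0, s1, s2, s3, s5, s6}
Sat((AX q) | b) = {s0, s1, s2, s3, s5, s6}
Sat(AX ((AX q) | b)) = {s : every successor in {s0, s1, s2, s3, s5, s6}} = {s0, s1, s2, s4, s6, s7}
Sat(~a & (AX ((AX q) | b))) = {s1, s2, s4, s6}
EF (~a & (AX ((AX q) | b))): least fixpoint, start Z0 = {s1, s2, s4, s6}, add states with some successor in Z. Z1 = {s1, s2, s3, s4, s6, s7}; Z2 = {s1, s2, s3, s4, s5, s6, s7}; fixed.
Sat(EF (~a & (AX ((AX q) | b)))) = {s1, s2, s3, s4, s5, s6, s7}
s3 ∈ Sat(EF (~a & (AX ((AX q) | b)))) = {s1, s2, s3, s4, s5, s6, s7}, so the formula holds at s3.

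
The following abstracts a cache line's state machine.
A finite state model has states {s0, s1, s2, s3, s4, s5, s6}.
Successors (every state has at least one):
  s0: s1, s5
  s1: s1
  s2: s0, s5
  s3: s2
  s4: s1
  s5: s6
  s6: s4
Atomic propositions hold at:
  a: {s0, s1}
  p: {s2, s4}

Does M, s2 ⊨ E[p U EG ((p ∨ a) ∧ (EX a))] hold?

Sat(p ∨ a) = {s0, s1, s2, s4}
Sat(EX a) = {s : some successor in {s0, s1}} = {s0, s1, s2, s4}
Sat((p ∨ a) ∧ (EX a)) = {s0, s1, s2, s4}
EG ((p ∨ a) ∧ (EX a)): greatest fixpoint, start Z0 = {s0, s1, s2, s4}, keep only states in Sat with some successor in Z. Already a fixed point.
Sat(EG ((p ∨ a) ∧ (EX a))) = {s0, s1, s2, s4}
E[p U EG ((p ∨ a) ∧ (EX a))]: least fixpoint, start Z0 = Sat(EG ((p ∨ a) ∧ (EX a))) = {s0, s1, s2, s4}, add states in Sat(p) with some successor in Z. Already a fixed point.
Sat(E[p U EG ((p ∨ a) ∧ (EX a))]) = {s0, s1, s2, s4}
s2 ∈ Sat(E[p U EG ((p ∨ a) ∧ (EX a))]) = {s0, s1, s2, s4}, so the formula holds at s2.

Yes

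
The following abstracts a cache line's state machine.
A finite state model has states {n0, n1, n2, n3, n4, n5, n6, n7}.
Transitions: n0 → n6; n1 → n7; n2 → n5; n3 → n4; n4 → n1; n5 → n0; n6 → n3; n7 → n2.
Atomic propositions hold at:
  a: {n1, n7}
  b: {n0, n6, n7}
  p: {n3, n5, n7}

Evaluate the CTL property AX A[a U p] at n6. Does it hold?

A[a U p]: least fixpoint, start Z0 = Sat(p) = {n3, n5, n7}, add states in Sat(a) with every successor in Z. Z1 = {n1, n3, n5, n7}; fixed.
Sat(A[a U p]) = {n1, n3, n5, n7}
Sat(AX A[a U p]) = {s : every successor in {n1, n3, n5, n7}} = {n1, n2, n4, n6}
n6 ∈ Sat(AX A[a U p]) = {n1, n2, n4, n6}, so the formula holds at n6.

Yes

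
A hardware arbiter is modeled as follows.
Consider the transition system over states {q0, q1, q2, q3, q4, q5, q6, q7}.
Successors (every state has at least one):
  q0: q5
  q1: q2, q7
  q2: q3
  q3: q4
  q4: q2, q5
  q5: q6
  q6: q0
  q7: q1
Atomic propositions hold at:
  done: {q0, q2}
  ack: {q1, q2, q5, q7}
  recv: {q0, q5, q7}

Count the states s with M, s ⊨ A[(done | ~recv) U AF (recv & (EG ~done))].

Sat(~recv) = {q1, q2, q3, q4, q6}
Sat(done | ~recv) = {q0, q1, q2, q3, q4, q6}
Sat(~done) = {q1, q3, q4, q5, q6, q7}
EG ~done: greatest fixpoint, start Z0 = {q1, q3, q4, q5, q6, q7}, keep only states in Sat with some successor in Z. Z1 = {q1, q3, q4, q5, q7}; Z2 = {q1, q3, q4, q7}; Z3 = {q1, q3, q7}; Z4 = {q1, q7}; fixed.
Sat(EG ~done) = {q1, q7}
Sat(recv & (EG ~done)) = {q7}
AF (recv & (EG ~done)): least fixpoint, start Z0 = {q7}, add states with every successor in Z. Already a fixed point.
Sat(AF (recv & (EG ~done))) = {q7}
A[(done | ~recv) U AF (recv & (EG ~done))]: least fixpoint, start Z0 = Sat(AF (recv & (EG ~done))) = {q7}, add states in Sat(done | ~recv) with every successor in Z. Already a fixed point.
Sat(A[(done | ~recv) U AF (recv & (EG ~done))]) = {q7}
|Sat(A[(done | ~recv) U AF (recv & (EG ~done))])| = |{q7}| = 1.

1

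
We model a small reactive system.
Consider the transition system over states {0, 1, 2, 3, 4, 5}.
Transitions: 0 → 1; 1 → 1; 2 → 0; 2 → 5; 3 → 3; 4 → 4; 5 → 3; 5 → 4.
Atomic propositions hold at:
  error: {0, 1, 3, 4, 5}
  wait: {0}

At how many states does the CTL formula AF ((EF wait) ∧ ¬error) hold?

EF wait: least fixpoint, start Z0 = {0}, add states with some successor in Z. Z1 = {0, 2}; fixed.
Sat(EF wait) = {0, 2}
Sat(¬error) = {2}
Sat((EF wait) ∧ ¬error) = {2}
AF ((EF wait) ∧ ¬error): least fixpoint, start Z0 = {2}, add states with every successor in Z. Already a fixed point.
Sat(AF ((EF wait) ∧ ¬error)) = {2}
|Sat(AF ((EF wait) ∧ ¬error))| = |{2}| = 1.

1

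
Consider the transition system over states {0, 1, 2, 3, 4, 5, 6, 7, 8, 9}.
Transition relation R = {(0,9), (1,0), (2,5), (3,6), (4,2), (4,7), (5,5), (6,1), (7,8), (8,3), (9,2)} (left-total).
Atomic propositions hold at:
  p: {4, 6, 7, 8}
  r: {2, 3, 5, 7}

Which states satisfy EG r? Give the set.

{2, 5}

EG r: greatest fixpoint, start Z0 = {2, 3, 5, 7}, keep only states in Sat with some successor in Z. Z1 = {2, 5}; fixed.
Sat(EG r) = {2, 5}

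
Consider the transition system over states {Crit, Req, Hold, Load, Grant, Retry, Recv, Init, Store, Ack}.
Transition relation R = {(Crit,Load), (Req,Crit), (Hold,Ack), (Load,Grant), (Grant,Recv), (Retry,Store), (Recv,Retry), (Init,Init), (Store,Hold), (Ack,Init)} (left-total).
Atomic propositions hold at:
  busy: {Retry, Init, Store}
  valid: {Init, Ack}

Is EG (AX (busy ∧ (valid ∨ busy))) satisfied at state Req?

Sat(valid ∨ busy) = {Retry, Init, Store, Ack}
Sat(busy ∧ (valid ∨ busy)) = {Retry, Init, Store}
Sat(AX (busy ∧ (valid ∨ busy))) = {s : every successor in {Retry, Init, Store}} = {Retry, Recv, Init, Ack}
EG (AX (busy ∧ (valid ∨ busy))): greatest fixpoint, start Z0 = {Retry, Recv, Init, Ack}, keep only states in Sat with some successor in Z. Z1 = {Recv, Init, Ack}; Z2 = {Init, Ack}; fixed.
Sat(EG (AX (busy ∧ (valid ∨ busy)))) = {Init, Ack}
Req ∉ Sat(EG (AX (busy ∧ (valid ∨ busy)))) = {Init, Ack}, so the formula does not hold at Req.

No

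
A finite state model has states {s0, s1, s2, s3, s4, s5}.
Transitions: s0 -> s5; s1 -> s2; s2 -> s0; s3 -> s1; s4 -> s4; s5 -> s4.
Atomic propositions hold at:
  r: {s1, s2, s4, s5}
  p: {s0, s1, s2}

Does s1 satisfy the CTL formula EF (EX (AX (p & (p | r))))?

Yes

Sat(p | r) = {s0, s1, s2, s4, s5}
Sat(p & (p | r)) = {s0, s1, s2}
Sat(AX (p & (p | r))) = {s : every successor in {s0, s1, s2}} = {s1, s2, s3}
Sat(EX (AX (p & (p | r)))) = {s : some successor in {s1, s2, s3}} = {s1, s3}
EF (EX (AX (p & (p | r)))): least fixpoint, start Z0 = {s1, s3}, add states with some successor in Z. Already a fixed point.
Sat(EF (EX (AX (p & (p | r))))) = {s1, s3}
s1 ∈ Sat(EF (EX (AX (p & (p | r))))) = {s1, s3}, so the formula holds at s1.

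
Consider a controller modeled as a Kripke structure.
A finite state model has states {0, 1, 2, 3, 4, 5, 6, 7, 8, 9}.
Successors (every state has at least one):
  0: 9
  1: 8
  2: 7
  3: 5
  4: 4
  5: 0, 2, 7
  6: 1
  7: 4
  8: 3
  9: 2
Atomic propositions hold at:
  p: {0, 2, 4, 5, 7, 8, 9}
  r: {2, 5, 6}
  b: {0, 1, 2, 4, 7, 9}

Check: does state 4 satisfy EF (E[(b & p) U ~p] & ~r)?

Sat(b & p) = {0, 2, 4, 7, 9}
Sat(~p) = {1, 3, 6}
E[(b & p) U ~p]: least fixpoint, start Z0 = Sat(~p) = {1, 3, 6}, add states in Sat(b & p) with some successor in Z. Already a fixed point.
Sat(E[(b & p) U ~p]) = {1, 3, 6}
Sat(~r) = {0, 1, 3, 4, 7, 8, 9}
Sat(E[(b & p) U ~p] & ~r) = {1, 3}
EF (E[(b & p) U ~p] & ~r): least fixpoint, start Z0 = {1, 3}, add states with some successor in Z. Z1 = {1, 3, 6, 8}; fixed.
Sat(EF (E[(b & p) U ~p] & ~r)) = {1, 3, 6, 8}
4 ∉ Sat(EF (E[(b & p) U ~p] & ~r)) = {1, 3, 6, 8}, so the formula does not hold at 4.

No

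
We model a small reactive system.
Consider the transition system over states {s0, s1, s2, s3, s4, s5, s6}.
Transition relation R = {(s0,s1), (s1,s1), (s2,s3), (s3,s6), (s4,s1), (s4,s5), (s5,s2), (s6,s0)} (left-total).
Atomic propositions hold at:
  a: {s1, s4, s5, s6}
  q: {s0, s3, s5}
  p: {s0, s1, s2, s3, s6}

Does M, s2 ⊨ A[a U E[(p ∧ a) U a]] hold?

Sat(p ∧ a) = {s1, s6}
E[(p ∧ a) U a]: least fixpoint, start Z0 = Sat(a) = {s1, s4, s5, s6}, add states in Sat(p ∧ a) with some successor in Z. Already a fixed point.
Sat(E[(p ∧ a) U a]) = {s1, s4, s5, s6}
A[a U E[(p ∧ a) U a]]: least fixpoint, start Z0 = Sat(E[(p ∧ a) U a]) = {s1, s4, s5, s6}, add states in Sat(a) with every successor in Z. Already a fixed point.
Sat(A[a U E[(p ∧ a) U a]]) = {s1, s4, s5, s6}
s2 ∉ Sat(A[a U E[(p ∧ a) U a]]) = {s1, s4, s5, s6}, so the formula does not hold at s2.

No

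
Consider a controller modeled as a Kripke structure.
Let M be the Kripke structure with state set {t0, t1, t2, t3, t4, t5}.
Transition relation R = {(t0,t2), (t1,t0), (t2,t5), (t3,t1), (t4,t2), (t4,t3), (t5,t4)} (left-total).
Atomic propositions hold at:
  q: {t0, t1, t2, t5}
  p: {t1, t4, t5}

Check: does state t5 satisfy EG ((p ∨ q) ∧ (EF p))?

Yes

Sat(p ∨ q) = {t0, t1, t2, t4, t5}
EF p: least fixpoint, start Z0 = {t1, t4, t5}, add states with some successor in Z. Z1 = {t1, t2, t3, t4, t5}; Z2 = {t0, t1, t2, t3, t4, t5}; fixed.
Sat(EF p) = {t0, t1, t2, t3, t4, t5}
Sat((p ∨ q) ∧ (EF p)) = {t0, t1, t2, t4, t5}
EG ((p ∨ q) ∧ (EF p)): greatest fixpoint, start Z0 = {t0, t1, t2, t4, t5}, keep only states in Sat with some successor in Z. Already a fixed point.
Sat(EG ((p ∨ q) ∧ (EF p))) = {t0, t1, t2, t4, t5}
t5 ∈ Sat(EG ((p ∨ q) ∧ (EF p))) = {t0, t1, t2, t4, t5}, so the formula holds at t5.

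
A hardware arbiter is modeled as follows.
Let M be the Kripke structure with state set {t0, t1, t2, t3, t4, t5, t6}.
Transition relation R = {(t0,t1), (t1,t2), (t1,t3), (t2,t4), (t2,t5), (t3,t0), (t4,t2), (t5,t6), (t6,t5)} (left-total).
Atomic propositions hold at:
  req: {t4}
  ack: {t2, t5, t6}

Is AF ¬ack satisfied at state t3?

Sat(¬ack) = {t0, t1, t3, t4}
AF ¬ack: least fixpoint, start Z0 = {t0, t1, t3, t4}, add states with every successor in Z. Already a fixed point.
Sat(AF ¬ack) = {t0, t1, t3, t4}
t3 ∈ Sat(AF ¬ack) = {t0, t1, t3, t4}, so the formula holds at t3.

Yes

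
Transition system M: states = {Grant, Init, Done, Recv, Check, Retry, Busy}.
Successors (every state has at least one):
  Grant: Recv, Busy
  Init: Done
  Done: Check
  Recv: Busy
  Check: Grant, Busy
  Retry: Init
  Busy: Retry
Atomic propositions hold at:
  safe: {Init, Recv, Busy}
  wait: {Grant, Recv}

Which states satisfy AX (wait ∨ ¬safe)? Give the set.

{Init, Done, Busy}

Sat(¬safe) = {Grant, Done, Check, Retry}
Sat(wait ∨ ¬safe) = {Grant, Done, Recv, Check, Retry}
Sat(AX (wait ∨ ¬safe)) = {s : every successor in {Grant, Done, Recv, Check, Retry}} = {Init, Done, Busy}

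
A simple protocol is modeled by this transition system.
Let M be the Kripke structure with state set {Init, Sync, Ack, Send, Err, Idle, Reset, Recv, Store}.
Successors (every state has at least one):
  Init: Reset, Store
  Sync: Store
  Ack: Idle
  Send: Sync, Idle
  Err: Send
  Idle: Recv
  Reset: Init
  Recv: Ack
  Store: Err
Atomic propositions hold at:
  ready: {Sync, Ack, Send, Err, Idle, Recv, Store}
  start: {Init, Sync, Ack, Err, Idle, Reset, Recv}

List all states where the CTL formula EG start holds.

EG start: greatest fixpoint, start Z0 = {Init, Sync, Ack, Err, Idle, Reset, Recv}, keep only states in Sat with some successor in Z. Z1 = {Init, Ack, Idle, Reset, Recv}; fixed.
Sat(EG start) = {Init, Ack, Idle, Reset, Recv}

{Init, Ack, Idle, Reset, Recv}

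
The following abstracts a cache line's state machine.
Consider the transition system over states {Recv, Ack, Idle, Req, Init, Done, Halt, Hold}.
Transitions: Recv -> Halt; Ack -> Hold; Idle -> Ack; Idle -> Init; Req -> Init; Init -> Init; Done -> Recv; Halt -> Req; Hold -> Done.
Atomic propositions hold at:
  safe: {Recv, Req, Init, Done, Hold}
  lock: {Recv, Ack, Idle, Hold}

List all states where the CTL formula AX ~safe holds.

Sat(~safe) = {Ack, Idle, Halt}
Sat(AX ~safe) = {s : every successor in {Ack, Idle, Halt}} = {Recv}

{Recv}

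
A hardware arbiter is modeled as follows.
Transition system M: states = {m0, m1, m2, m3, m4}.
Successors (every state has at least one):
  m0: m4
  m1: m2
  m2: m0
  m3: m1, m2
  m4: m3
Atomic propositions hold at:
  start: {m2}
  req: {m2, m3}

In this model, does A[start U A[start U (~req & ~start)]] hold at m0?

Sat(~req) = {m0, m1, m4}
Sat(~start) = {m0, m1, m3, m4}
Sat(~req & ~start) = {m0, m1, m4}
A[start U (~req & ~start)]: least fixpoint, start Z0 = Sat((~req & ~start)) = {m0, m1, m4}, add states in Sat(start) with every successor in Z. Z1 = {m0, m1, m2, m4}; fixed.
Sat(A[start U (~req & ~start)]) = {m0, m1, m2, m4}
A[start U A[start U (~req & ~start)]]: least fixpoint, start Z0 = Sat(A[start U (~req & ~start)]) = {m0, m1, m2, m4}, add states in Sat(start) with every successor in Z. Already a fixed point.
Sat(A[start U A[start U (~req & ~start)]]) = {m0, m1, m2, m4}
m0 ∈ Sat(A[start U A[start U (~req & ~start)]]) = {m0, m1, m2, m4}, so the formula holds at m0.

Yes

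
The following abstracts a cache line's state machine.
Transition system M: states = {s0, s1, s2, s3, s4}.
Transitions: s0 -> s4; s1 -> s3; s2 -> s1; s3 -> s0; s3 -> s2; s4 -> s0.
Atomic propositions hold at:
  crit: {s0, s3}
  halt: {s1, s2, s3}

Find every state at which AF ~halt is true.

{s0, s4}

Sat(~halt) = {s0, s4}
AF ~halt: least fixpoint, start Z0 = {s0, s4}, add states with every successor in Z. Already a fixed point.
Sat(AF ~halt) = {s0, s4}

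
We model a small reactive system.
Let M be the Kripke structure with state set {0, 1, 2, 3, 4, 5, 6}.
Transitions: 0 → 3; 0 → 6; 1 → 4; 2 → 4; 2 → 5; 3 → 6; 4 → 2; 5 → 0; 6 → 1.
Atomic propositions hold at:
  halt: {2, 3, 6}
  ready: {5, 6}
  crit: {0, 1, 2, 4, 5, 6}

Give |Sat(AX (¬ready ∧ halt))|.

Sat(¬ready) = {0, 1, 2, 3, 4}
Sat(¬ready ∧ halt) = {2, 3}
Sat(AX (¬ready ∧ halt)) = {s : every successor in {2, 3}} = {4}
|Sat(AX (¬ready ∧ halt))| = |{4}| = 1.

1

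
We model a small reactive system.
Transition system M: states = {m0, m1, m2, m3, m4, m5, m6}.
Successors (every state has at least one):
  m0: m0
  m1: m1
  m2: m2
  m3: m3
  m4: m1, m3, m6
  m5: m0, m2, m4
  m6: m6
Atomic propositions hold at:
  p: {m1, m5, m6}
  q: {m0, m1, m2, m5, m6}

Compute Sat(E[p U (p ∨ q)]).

{m0, m1, m2, m5, m6}

Sat(p ∨ q) = {m0, m1, m2, m5, m6}
E[p U (p ∨ q)]: least fixpoint, start Z0 = Sat((p ∨ q)) = {m0, m1, m2, m5, m6}, add states in Sat(p) with some successor in Z. Already a fixed point.
Sat(E[p U (p ∨ q)]) = {m0, m1, m2, m5, m6}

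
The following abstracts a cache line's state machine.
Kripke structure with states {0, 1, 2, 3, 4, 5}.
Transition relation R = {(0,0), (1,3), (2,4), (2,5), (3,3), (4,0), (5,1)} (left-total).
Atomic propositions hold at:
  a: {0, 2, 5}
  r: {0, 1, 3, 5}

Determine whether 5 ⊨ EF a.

Yes

EF a: least fixpoint, start Z0 = {0, 2, 5}, add states with some successor in Z. Z1 = {0, 2, 4, 5}; fixed.
Sat(EF a) = {0, 2, 4, 5}
5 ∈ Sat(EF a) = {0, 2, 4, 5}, so the formula holds at 5.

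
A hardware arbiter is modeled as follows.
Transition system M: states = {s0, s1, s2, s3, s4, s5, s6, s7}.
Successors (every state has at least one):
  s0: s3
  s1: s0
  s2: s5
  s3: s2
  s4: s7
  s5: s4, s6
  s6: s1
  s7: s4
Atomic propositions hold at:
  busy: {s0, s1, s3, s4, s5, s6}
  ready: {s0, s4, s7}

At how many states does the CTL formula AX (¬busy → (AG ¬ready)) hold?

Sat(¬busy) = {s2, s7}
Sat(¬ready) = {s1, s2, s3, s5, s6}
AG ¬ready: greatest fixpoint, start Z0 = {s1, s2, s3, s5, s6}, keep only states in Sat with every successor in Z. Z1 = {s2, s3, s6}; Z2 = {s3}; Z3 = ∅; fixed.
Sat(AG ¬ready) = ∅
Sat(¬busy → (AG ¬ready)) = {s0, s1, s3, s4, s5, s6}
Sat(AX (¬busy → (AG ¬ready))) = {s : every successor in {s0, s1, s3, s4, s5, s6}} = {s0, s1, s2, s5, s6, s7}
|Sat(AX (¬busy → (AG ¬ready)))| = |{s0, s1, s2, s5, s6, s7}| = 6.

6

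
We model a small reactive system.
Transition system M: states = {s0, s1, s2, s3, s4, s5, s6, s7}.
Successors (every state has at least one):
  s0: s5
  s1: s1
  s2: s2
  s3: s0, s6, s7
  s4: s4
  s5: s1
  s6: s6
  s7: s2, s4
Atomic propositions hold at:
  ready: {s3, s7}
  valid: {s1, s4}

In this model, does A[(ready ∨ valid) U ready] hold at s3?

Yes

Sat(ready ∨ valid) = {s1, s3, s4, s7}
A[(ready ∨ valid) U ready]: least fixpoint, start Z0 = Sat(ready) = {s3, s7}, add states in Sat(ready ∨ valid) with every successor in Z. Already a fixed point.
Sat(A[(ready ∨ valid) U ready]) = {s3, s7}
s3 ∈ Sat(A[(ready ∨ valid) U ready]) = {s3, s7}, so the formula holds at s3.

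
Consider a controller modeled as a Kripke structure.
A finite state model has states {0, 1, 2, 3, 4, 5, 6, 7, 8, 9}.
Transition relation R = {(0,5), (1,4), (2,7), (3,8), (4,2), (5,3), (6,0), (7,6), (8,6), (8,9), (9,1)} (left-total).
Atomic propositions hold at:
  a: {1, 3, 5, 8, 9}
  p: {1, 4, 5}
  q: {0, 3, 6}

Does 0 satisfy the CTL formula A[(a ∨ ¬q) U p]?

No

Sat(¬q) = {1, 2, 4, 5, 7, 8, 9}
Sat(a ∨ ¬q) = {1, 2, 3, 4, 5, 7, 8, 9}
A[(a ∨ ¬q) U p]: least fixpoint, start Z0 = Sat(p) = {1, 4, 5}, add states in Sat(a ∨ ¬q) with every successor in Z. Z1 = {1, 4, 5, 9}; fixed.
Sat(A[(a ∨ ¬q) U p]) = {1, 4, 5, 9}
0 ∉ Sat(A[(a ∨ ¬q) U p]) = {1, 4, 5, 9}, so the formula does not hold at 0.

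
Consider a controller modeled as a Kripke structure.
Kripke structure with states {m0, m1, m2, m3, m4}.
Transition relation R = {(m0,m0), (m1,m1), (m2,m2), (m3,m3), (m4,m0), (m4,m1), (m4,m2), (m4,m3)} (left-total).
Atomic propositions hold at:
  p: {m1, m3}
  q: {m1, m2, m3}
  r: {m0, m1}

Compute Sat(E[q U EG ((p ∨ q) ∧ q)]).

{m1, m2, m3}

Sat(p ∨ q) = {m1, m2, m3}
Sat((p ∨ q) ∧ q) = {m1, m2, m3}
EG ((p ∨ q) ∧ q): greatest fixpoint, start Z0 = {m1, m2, m3}, keep only states in Sat with some successor in Z. Already a fixed point.
Sat(EG ((p ∨ q) ∧ q)) = {m1, m2, m3}
E[q U EG ((p ∨ q) ∧ q)]: least fixpoint, start Z0 = Sat(EG ((p ∨ q) ∧ q)) = {m1, m2, m3}, add states in Sat(q) with some successor in Z. Already a fixed point.
Sat(E[q U EG ((p ∨ q) ∧ q)]) = {m1, m2, m3}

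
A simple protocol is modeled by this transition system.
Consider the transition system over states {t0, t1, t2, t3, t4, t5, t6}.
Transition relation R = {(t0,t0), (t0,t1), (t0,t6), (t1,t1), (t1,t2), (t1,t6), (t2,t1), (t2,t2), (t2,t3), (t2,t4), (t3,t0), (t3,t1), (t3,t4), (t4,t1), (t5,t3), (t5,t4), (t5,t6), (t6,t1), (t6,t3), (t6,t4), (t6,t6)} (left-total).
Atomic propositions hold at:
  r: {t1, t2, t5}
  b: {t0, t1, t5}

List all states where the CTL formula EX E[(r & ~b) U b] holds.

Sat(~b) = {t2, t3, t4, t6}
Sat(r & ~b) = {t2}
E[(r & ~b) U b]: least fixpoint, start Z0 = Sat(b) = {t0, t1, t5}, add states in Sat(r & ~b) with some successor in Z. Z1 = {t0, t1, t2, t5}; fixed.
Sat(E[(r & ~b) U b]) = {t0, t1, t2, t5}
Sat(EX E[(r & ~b) U b]) = {s : some successor in {t0, t1, t2, t5}} = {t0, t1, t2, t3, t4, t6}

{t0, t1, t2, t3, t4, t6}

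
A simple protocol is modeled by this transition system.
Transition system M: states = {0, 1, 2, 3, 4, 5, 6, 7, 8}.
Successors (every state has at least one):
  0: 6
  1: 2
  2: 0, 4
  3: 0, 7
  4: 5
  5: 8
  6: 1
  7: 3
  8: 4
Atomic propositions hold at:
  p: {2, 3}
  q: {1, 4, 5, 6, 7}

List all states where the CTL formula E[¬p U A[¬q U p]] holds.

Sat(¬p) = {0, 1, 4, 5, 6, 7, 8}
Sat(¬q) = {0, 2, 3, 8}
A[¬q U p]: least fixpoint, start Z0 = Sat(p) = {2, 3}, add states in Sat(¬q) with every successor in Z. Already a fixed point.
Sat(A[¬q U p]) = {2, 3}
E[¬p U A[¬q U p]]: least fixpoint, start Z0 = Sat(A[¬q U p]) = {2, 3}, add states in Sat(¬p) with some successor in Z. Z1 = {1, 2, 3, 7}; Z2 = {1, 2, 3, 6, 7}; Z3 = {0, 1, 2, 3, 6, 7}; fixed.
Sat(E[¬p U A[¬q U p]]) = {0, 1, 2, 3, 6, 7}

{0, 1, 2, 3, 6, 7}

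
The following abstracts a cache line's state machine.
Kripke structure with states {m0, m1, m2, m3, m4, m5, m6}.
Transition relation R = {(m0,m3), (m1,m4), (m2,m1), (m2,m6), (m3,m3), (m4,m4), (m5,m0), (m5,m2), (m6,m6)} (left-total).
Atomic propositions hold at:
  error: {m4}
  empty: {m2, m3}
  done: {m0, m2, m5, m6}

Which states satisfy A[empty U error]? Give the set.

{m4}

A[empty U error]: least fixpoint, start Z0 = Sat(error) = {m4}, add states in Sat(empty) with every successor in Z. Already a fixed point.
Sat(A[empty U error]) = {m4}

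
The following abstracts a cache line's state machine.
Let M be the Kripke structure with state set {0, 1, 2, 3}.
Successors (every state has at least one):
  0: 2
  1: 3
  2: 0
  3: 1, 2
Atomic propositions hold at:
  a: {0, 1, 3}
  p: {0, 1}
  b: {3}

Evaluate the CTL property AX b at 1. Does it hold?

Sat(AX b) = {s : every successor in {3}} = {1}
1 ∈ Sat(AX b) = {1}, so the formula holds at 1.

Yes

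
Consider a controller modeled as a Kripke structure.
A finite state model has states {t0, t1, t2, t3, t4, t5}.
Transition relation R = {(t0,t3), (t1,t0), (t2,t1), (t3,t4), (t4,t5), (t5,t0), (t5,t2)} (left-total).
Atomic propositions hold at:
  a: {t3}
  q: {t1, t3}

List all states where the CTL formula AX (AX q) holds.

Sat(AX q) = {s : every successor in {t1, t3}} = {t0, t2}
Sat(AX (AX q)) = {s : every successor in {t0, t2}} = {t1, t5}

{t1, t5}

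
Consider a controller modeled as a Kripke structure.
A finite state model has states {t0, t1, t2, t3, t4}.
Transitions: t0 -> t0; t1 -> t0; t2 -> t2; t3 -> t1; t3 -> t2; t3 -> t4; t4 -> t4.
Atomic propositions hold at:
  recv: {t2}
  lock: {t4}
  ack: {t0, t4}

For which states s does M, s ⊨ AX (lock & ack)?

Sat(lock & ack) = {t4}
Sat(AX (lock & ack)) = {s : every successor in {t4}} = {t4}

{t4}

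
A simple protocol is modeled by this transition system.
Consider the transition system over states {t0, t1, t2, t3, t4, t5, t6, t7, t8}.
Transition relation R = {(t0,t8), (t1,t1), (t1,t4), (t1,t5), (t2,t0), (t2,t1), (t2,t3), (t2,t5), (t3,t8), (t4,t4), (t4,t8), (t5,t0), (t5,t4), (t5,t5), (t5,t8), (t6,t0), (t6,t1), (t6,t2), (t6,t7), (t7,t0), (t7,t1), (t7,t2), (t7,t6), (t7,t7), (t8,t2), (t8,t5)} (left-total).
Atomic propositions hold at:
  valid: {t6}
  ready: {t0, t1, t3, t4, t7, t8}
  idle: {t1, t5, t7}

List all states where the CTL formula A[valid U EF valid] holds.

{t6, t7}

EF valid: least fixpoint, start Z0 = {t6}, add states with some successor in Z. Z1 = {t6, t7}; fixed.
Sat(EF valid) = {t6, t7}
A[valid U EF valid]: least fixpoint, start Z0 = Sat(EF valid) = {t6, t7}, add states in Sat(valid) with every successor in Z. Already a fixed point.
Sat(A[valid U EF valid]) = {t6, t7}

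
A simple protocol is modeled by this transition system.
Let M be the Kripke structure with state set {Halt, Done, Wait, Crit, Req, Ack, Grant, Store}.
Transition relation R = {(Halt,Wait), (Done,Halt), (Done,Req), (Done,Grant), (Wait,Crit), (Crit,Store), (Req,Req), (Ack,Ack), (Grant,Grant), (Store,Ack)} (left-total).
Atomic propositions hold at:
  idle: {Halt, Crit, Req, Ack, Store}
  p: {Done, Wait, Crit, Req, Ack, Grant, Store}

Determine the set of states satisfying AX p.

Sat(AX p) = {s : every successor in {Done, Wait, Crit, Req, Ack, Grant, Store}} = {Halt, Wait, Crit, Req, Ack, Grant, Store}

{Halt, Wait, Crit, Req, Ack, Grant, Store}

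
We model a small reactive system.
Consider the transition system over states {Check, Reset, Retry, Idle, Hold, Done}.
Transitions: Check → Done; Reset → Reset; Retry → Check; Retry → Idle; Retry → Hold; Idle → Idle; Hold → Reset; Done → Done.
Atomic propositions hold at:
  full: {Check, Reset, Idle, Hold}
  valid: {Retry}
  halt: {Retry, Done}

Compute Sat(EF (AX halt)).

Sat(AX halt) = {s : every successor in {Retry, Done}} = {Check, Done}
EF (AX halt): least fixpoint, start Z0 = {Check, Done}, add states with some successor in Z. Z1 = {Check, Retry, Done}; fixed.
Sat(EF (AX halt)) = {Check, Retry, Done}

{Check, Retry, Done}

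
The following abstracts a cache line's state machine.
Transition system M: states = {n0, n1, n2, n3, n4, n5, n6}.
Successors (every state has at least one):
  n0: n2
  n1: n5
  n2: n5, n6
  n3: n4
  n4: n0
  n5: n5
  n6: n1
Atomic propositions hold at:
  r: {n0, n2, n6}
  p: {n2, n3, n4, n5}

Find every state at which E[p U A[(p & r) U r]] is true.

Sat(p & r) = {n2}
A[(p & r) U r]: least fixpoint, start Z0 = Sat(r) = {n0, n2, n6}, add states in Sat(p & r) with every successor in Z. Already a fixed point.
Sat(A[(p & r) U r]) = {n0, n2, n6}
E[p U A[(p & r) U r]]: least fixpoint, start Z0 = Sat(A[(p & r) U r]) = {n0, n2, n6}, add states in Sat(p) with some successor in Z. Z1 = {n0, n2, n4, n6}; Z2 = {n0, n2, n3, n4, n6}; fixed.
Sat(E[p U A[(p & r) U r]]) = {n0, n2, n3, n4, n6}

{n0, n2, n3, n4, n6}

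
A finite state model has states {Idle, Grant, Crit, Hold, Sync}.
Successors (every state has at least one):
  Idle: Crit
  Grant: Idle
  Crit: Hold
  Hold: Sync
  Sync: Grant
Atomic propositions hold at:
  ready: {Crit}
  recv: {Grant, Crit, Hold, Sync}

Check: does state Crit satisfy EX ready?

Sat(EX ready) = {s : some successor in {Crit}} = {Idle}
Crit ∉ Sat(EX ready) = {Idle}, so the formula does not hold at Crit.

No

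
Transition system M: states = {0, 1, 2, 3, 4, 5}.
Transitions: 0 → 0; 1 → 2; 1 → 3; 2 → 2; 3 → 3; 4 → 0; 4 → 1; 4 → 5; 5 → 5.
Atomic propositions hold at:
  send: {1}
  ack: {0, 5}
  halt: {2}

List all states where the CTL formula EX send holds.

Sat(EX send) = {s : some successor in {1}} = {4}

{4}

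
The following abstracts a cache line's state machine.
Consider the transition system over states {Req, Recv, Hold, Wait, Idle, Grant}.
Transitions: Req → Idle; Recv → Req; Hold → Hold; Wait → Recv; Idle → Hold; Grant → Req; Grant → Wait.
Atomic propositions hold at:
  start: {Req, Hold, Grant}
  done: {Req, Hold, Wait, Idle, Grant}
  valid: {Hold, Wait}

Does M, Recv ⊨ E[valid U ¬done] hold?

Sat(¬done) = {Recv}
E[valid U ¬done]: least fixpoint, start Z0 = Sat(¬done) = {Recv}, add states in Sat(valid) with some successor in Z. Z1 = {Recv, Wait}; fixed.
Sat(E[valid U ¬done]) = {Recv, Wait}
Recv ∈ Sat(E[valid U ¬done]) = {Recv, Wait}, so the formula holds at Recv.

Yes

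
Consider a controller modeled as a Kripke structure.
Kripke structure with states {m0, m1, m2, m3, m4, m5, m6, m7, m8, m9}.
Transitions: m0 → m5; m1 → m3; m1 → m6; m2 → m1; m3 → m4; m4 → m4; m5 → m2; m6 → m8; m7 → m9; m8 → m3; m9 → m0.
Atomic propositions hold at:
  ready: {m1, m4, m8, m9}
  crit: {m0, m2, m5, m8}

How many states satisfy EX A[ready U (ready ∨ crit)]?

8

Sat(ready ∨ crit) = {m0, m1, m2, m4, m5, m8, m9}
A[ready U (ready ∨ crit)]: least fixpoint, start Z0 = Sat((ready ∨ crit)) = {m0, m1, m2, m4, m5, m8, m9}, add states in Sat(ready) with every successor in Z. Already a fixed point.
Sat(A[ready U (ready ∨ crit)]) = {m0, m1, m2, m4, m5, m8, m9}
Sat(EX A[ready U (ready ∨ crit)]) = {s : some successor in {m0, m1, m2, m4, m5, m8, m9}} = {m0, m2, m3, m4, m5, m6, m7, m9}
|Sat(EX A[ready U (ready ∨ crit)])| = |{m0, m2, m3, m4, m5, m6, m7, m9}| = 8.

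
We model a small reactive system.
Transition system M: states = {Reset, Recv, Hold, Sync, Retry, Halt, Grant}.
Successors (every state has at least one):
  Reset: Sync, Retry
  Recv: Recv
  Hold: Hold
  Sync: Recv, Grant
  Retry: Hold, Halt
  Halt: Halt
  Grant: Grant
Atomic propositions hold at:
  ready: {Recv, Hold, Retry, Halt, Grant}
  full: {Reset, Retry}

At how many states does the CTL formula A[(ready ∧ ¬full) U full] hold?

2

Sat(¬full) = {Recv, Hold, Sync, Halt, Grant}
Sat(ready ∧ ¬full) = {Recv, Hold, Halt, Grant}
A[(ready ∧ ¬full) U full]: least fixpoint, start Z0 = Sat(full) = {Reset, Retry}, add states in Sat(ready ∧ ¬full) with every successor in Z. Already a fixed point.
Sat(A[(ready ∧ ¬full) U full]) = {Reset, Retry}
|Sat(A[(ready ∧ ¬full) U full])| = |{Reset, Retry}| = 2.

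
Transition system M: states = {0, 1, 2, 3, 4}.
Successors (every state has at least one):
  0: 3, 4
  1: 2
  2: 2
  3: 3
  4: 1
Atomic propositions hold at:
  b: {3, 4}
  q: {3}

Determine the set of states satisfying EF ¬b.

Sat(¬b) = {0, 1, 2}
EF ¬b: least fixpoint, start Z0 = {0, 1, 2}, add states with some successor in Z. Z1 = {0, 1, 2, 4}; fixed.
Sat(EF ¬b) = {0, 1, 2, 4}

{0, 1, 2, 4}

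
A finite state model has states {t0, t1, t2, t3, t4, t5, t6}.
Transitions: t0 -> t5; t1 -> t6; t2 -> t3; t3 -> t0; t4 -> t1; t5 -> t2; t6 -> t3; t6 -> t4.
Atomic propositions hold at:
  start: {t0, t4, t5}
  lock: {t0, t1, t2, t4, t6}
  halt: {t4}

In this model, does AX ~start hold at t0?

No

Sat(~start) = {t1, t2, t3, t6}
Sat(AX ~start) = {s : every successor in {t1, t2, t3, t6}} = {t1, t2, t4, t5}
t0 ∉ Sat(AX ~start) = {t1, t2, t4, t5}, so the formula does not hold at t0.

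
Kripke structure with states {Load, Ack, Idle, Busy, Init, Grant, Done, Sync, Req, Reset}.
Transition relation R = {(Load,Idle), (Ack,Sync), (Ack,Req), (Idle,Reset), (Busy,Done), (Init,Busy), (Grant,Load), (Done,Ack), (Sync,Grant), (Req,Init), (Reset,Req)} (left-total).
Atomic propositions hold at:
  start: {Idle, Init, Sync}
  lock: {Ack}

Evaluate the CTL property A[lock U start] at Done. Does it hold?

No

A[lock U start]: least fixpoint, start Z0 = Sat(start) = {Idle, Init, Sync}, add states in Sat(lock) with every successor in Z. Already a fixed point.
Sat(A[lock U start]) = {Idle, Init, Sync}
Done ∉ Sat(A[lock U start]) = {Idle, Init, Sync}, so the formula does not hold at Done.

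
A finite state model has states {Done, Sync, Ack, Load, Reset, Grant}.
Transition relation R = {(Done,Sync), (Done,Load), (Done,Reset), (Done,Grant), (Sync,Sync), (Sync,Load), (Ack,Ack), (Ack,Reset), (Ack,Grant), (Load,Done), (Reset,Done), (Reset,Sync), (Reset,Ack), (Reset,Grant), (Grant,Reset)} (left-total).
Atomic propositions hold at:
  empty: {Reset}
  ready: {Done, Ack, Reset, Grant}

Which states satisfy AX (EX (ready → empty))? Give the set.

Sat(ready → empty) = {Sync, Load, Reset}
Sat(EX (ready → empty)) = {s : some successor in {Sync, Load, Reset}} = {Done, Sync, Ack, Reset, Grant}
Sat(AX (EX (ready → empty))) = {s : every successor in {Done, Sync, Ack, Reset, Grant}} = {Ack, Load, Reset, Grant}

{Ack, Load, Reset, Grant}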